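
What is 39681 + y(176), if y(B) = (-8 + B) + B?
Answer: 40025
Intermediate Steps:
y(B) = -8 + 2*B
39681 + y(176) = 39681 + (-8 + 2*176) = 39681 + (-8 + 352) = 39681 + 344 = 40025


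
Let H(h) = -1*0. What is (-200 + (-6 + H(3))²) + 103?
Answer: -61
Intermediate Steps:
H(h) = 0
(-200 + (-6 + H(3))²) + 103 = (-200 + (-6 + 0)²) + 103 = (-200 + (-6)²) + 103 = (-200 + 36) + 103 = -164 + 103 = -61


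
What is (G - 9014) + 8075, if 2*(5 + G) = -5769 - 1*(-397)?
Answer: -3630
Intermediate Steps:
G = -2691 (G = -5 + (-5769 - 1*(-397))/2 = -5 + (-5769 + 397)/2 = -5 + (½)*(-5372) = -5 - 2686 = -2691)
(G - 9014) + 8075 = (-2691 - 9014) + 8075 = -11705 + 8075 = -3630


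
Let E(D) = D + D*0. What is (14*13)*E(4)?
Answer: 728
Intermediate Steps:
E(D) = D (E(D) = D + 0 = D)
(14*13)*E(4) = (14*13)*4 = 182*4 = 728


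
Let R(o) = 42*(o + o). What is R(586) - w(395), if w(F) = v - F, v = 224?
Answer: 49395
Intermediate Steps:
w(F) = 224 - F
R(o) = 84*o (R(o) = 42*(2*o) = 84*o)
R(586) - w(395) = 84*586 - (224 - 1*395) = 49224 - (224 - 395) = 49224 - 1*(-171) = 49224 + 171 = 49395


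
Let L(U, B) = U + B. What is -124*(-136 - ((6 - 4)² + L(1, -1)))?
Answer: 17360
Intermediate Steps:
L(U, B) = B + U
-124*(-136 - ((6 - 4)² + L(1, -1))) = -124*(-136 - ((6 - 4)² + (-1 + 1))) = -124*(-136 - (2² + 0)) = -124*(-136 - (4 + 0)) = -124*(-136 - 1*4) = -124*(-136 - 4) = -124*(-140) = 17360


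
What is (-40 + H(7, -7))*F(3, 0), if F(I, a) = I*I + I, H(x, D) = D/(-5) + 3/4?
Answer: -2271/5 ≈ -454.20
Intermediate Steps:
H(x, D) = ¾ - D/5 (H(x, D) = D*(-⅕) + 3*(¼) = -D/5 + ¾ = ¾ - D/5)
F(I, a) = I + I² (F(I, a) = I² + I = I + I²)
(-40 + H(7, -7))*F(3, 0) = (-40 + (¾ - ⅕*(-7)))*(3*(1 + 3)) = (-40 + (¾ + 7/5))*(3*4) = (-40 + 43/20)*12 = -757/20*12 = -2271/5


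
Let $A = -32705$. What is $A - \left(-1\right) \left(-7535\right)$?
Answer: $-40240$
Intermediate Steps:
$A - \left(-1\right) \left(-7535\right) = -32705 - \left(-1\right) \left(-7535\right) = -32705 - 7535 = -40240$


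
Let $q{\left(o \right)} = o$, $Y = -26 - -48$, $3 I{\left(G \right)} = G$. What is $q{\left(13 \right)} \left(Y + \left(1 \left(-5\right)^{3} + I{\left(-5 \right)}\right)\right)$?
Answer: $- \frac{4082}{3} \approx -1360.7$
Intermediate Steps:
$I{\left(G \right)} = \frac{G}{3}$
$Y = 22$ ($Y = -26 + 48 = 22$)
$q{\left(13 \right)} \left(Y + \left(1 \left(-5\right)^{3} + I{\left(-5 \right)}\right)\right) = 13 \left(22 + \left(1 \left(-5\right)^{3} + \frac{1}{3} \left(-5\right)\right)\right) = 13 \left(22 + \left(1 \left(-125\right) - \frac{5}{3}\right)\right) = 13 \left(22 - \frac{380}{3}\right) = 13 \left(- \frac{314}{3}\right) = - \frac{4082}{3}$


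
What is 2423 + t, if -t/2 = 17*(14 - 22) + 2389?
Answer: -2083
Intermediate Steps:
t = -4506 (t = -2*(17*(14 - 22) + 2389) = -2*(17*(-8) + 2389) = -2*(-136 + 2389) = -2*2253 = -4506)
2423 + t = 2423 - 4506 = -2083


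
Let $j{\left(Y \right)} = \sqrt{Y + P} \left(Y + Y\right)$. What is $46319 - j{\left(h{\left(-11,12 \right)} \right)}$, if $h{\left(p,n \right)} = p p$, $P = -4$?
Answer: $46319 - 726 \sqrt{13} \approx 43701.0$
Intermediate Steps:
$h{\left(p,n \right)} = p^{2}$
$j{\left(Y \right)} = 2 Y \sqrt{-4 + Y}$ ($j{\left(Y \right)} = \sqrt{Y - 4} \left(Y + Y\right) = \sqrt{-4 + Y} 2 Y = 2 Y \sqrt{-4 + Y}$)
$46319 - j{\left(h{\left(-11,12 \right)} \right)} = 46319 - 2 \left(-11\right)^{2} \sqrt{-4 + \left(-11\right)^{2}} = 46319 - 2 \cdot 121 \sqrt{-4 + 121} = 46319 - 2 \cdot 121 \sqrt{117} = 46319 - 2 \cdot 121 \cdot 3 \sqrt{13} = 46319 - 726 \sqrt{13}$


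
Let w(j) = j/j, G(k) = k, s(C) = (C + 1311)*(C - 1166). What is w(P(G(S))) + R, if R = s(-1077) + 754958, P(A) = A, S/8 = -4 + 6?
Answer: 230097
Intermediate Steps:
S = 16 (S = 8*(-4 + 6) = 8*2 = 16)
s(C) = (-1166 + C)*(1311 + C) (s(C) = (1311 + C)*(-1166 + C) = (-1166 + C)*(1311 + C))
w(j) = 1
R = 230096 (R = (-1528626 + (-1077)**2 + 145*(-1077)) + 754958 = (-1528626 + 1159929 - 156165) + 754958 = -524862 + 754958 = 230096)
w(P(G(S))) + R = 1 + 230096 = 230097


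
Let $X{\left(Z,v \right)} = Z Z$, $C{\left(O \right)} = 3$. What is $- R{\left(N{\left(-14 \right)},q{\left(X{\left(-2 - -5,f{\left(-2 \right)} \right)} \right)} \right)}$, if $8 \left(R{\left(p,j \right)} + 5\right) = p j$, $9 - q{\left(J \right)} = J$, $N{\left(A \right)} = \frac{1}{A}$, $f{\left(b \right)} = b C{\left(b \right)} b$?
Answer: $5$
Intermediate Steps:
$f{\left(b \right)} = 3 b^{2}$ ($f{\left(b \right)} = b 3 b = 3 b b = 3 b^{2}$)
$X{\left(Z,v \right)} = Z^{2}$
$q{\left(J \right)} = 9 - J$
$R{\left(p,j \right)} = -5 + \frac{j p}{8}$ ($R{\left(p,j \right)} = -5 + \frac{p j}{8} = -5 + \frac{j p}{8}$)
$- R{\left(N{\left(-14 \right)},q{\left(X{\left(-2 - -5,f{\left(-2 \right)} \right)} \right)} \right)} = - (-5 + \frac{9 - \left(-2 - -5\right)^{2}}{8 \left(-14\right)}) = - (-5 + \frac{1}{8} \left(9 - \left(-2 + 5\right)^{2}\right) \left(- \frac{1}{14}\right)) = - (-5 + \frac{1}{8} \left(9 - 3^{2}\right) \left(- \frac{1}{14}\right)) = - (-5 + \frac{1}{8} \left(9 - 9\right) \left(- \frac{1}{14}\right)) = - (-5 + \frac{1}{8} \cdot 0 \left(- \frac{1}{14}\right)) = - (-5 + 0) = \left(-1\right) \left(-5\right) = 5$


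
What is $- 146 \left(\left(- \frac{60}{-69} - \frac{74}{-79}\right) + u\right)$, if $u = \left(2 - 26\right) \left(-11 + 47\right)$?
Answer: $\frac{228724476}{1817} \approx 1.2588 \cdot 10^{5}$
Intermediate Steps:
$u = -864$ ($u = \left(-24\right) 36 = -864$)
$- 146 \left(\left(- \frac{60}{-69} - \frac{74}{-79}\right) + u\right) = - 146 \left(\left(- \frac{60}{-69} - \frac{74}{-79}\right) - 864\right) = - 146 \left(\left(\left(-60\right) \left(- \frac{1}{69}\right) - - \frac{74}{79}\right) - 864\right) = - 146 \left(\left(\frac{20}{23} + \frac{74}{79}\right) - 864\right) = - 146 \left(\frac{3282}{1817} - 864\right) = \left(-146\right) \left(- \frac{1566606}{1817}\right) = \frac{228724476}{1817}$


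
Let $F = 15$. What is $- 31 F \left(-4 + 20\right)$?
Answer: $-7440$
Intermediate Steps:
$- 31 F \left(-4 + 20\right) = \left(-31\right) 15 \left(-4 + 20\right) = \left(-465\right) 16 = -7440$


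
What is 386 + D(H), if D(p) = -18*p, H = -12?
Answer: 602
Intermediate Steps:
386 + D(H) = 386 - 18*(-12) = 386 + 216 = 602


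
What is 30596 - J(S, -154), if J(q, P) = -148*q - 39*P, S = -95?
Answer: 10530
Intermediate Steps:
30596 - J(S, -154) = 30596 - (-148*(-95) - 39*(-154)) = 30596 - (14060 + 6006) = 30596 - 1*20066 = 30596 - 20066 = 10530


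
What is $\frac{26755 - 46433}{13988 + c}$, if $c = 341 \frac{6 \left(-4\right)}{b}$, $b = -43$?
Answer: $- \frac{423077}{304834} \approx -1.3879$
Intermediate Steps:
$c = \frac{8184}{43}$ ($c = 341 \frac{6 \left(-4\right)}{-43} = 341 \left(\left(-24\right) \left(- \frac{1}{43}\right)\right) = 341 \cdot \frac{24}{43} = \frac{8184}{43} \approx 190.33$)
$\frac{26755 - 46433}{13988 + c} = \frac{26755 - 46433}{13988 + \frac{8184}{43}} = - \frac{19678}{\frac{609668}{43}} = \left(-19678\right) \frac{43}{609668} = - \frac{423077}{304834}$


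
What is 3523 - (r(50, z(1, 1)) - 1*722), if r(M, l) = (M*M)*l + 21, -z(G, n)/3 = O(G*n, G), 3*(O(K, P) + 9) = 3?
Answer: -55776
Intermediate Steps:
O(K, P) = -8 (O(K, P) = -9 + (⅓)*3 = -9 + 1 = -8)
z(G, n) = 24 (z(G, n) = -3*(-8) = 24)
r(M, l) = 21 + l*M² (r(M, l) = M²*l + 21 = l*M² + 21 = 21 + l*M²)
3523 - (r(50, z(1, 1)) - 1*722) = 3523 - ((21 + 24*50²) - 1*722) = 3523 - ((21 + 24*2500) - 722) = 3523 - ((21 + 60000) - 722) = 3523 - (60021 - 722) = 3523 - 1*59299 = 3523 - 59299 = -55776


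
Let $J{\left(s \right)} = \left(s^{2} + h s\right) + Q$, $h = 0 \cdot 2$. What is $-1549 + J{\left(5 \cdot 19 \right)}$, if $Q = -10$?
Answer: $7466$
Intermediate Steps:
$h = 0$
$J{\left(s \right)} = -10 + s^{2}$ ($J{\left(s \right)} = \left(s^{2} + 0 s\right) - 10 = \left(s^{2} + 0\right) - 10 = s^{2} - 10 = -10 + s^{2}$)
$-1549 + J{\left(5 \cdot 19 \right)} = -1549 - \left(10 - \left(5 \cdot 19\right)^{2}\right) = -1549 - \left(10 - 95^{2}\right) = -1549 + \left(-10 + 9025\right) = -1549 + 9015 = 7466$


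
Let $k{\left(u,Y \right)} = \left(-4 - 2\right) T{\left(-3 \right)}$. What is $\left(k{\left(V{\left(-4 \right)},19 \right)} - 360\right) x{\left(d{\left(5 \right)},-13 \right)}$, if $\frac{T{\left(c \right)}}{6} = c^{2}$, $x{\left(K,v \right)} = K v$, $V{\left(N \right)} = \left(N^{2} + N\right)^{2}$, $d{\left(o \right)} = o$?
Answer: $44460$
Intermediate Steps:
$V{\left(N \right)} = \left(N + N^{2}\right)^{2}$
$T{\left(c \right)} = 6 c^{2}$
$k{\left(u,Y \right)} = -324$ ($k{\left(u,Y \right)} = \left(-4 - 2\right) 6 \left(-3\right)^{2} = - 6 \cdot 6 \cdot 9 = \left(-6\right) 54 = -324$)
$\left(k{\left(V{\left(-4 \right)},19 \right)} - 360\right) x{\left(d{\left(5 \right)},-13 \right)} = \left(-324 - 360\right) 5 \left(-13\right) = \left(-684\right) \left(-65\right) = 44460$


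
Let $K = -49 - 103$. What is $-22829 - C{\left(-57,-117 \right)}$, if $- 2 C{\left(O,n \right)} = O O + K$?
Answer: $- \frac{42561}{2} \approx -21281.0$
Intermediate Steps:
$K = -152$ ($K = -49 - 103 = -152$)
$C{\left(O,n \right)} = 76 - \frac{O^{2}}{2}$ ($C{\left(O,n \right)} = - \frac{O O - 152}{2} = - \frac{O^{2} - 152}{2} = - \frac{-152 + O^{2}}{2} = 76 - \frac{O^{2}}{2}$)
$-22829 - C{\left(-57,-117 \right)} = -22829 - \left(76 - \frac{\left(-57\right)^{2}}{2}\right) = -22829 - \left(76 - \frac{3249}{2}\right) = -22829 - - \frac{3097}{2} = -22829 + \frac{3097}{2} = - \frac{42561}{2}$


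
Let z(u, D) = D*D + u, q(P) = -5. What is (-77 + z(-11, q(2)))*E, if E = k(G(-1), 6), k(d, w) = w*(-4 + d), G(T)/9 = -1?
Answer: 4914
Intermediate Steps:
G(T) = -9 (G(T) = 9*(-1) = -9)
E = -78 (E = 6*(-4 - 9) = 6*(-13) = -78)
z(u, D) = u + D² (z(u, D) = D² + u = u + D²)
(-77 + z(-11, q(2)))*E = (-77 + (-11 + (-5)²))*(-78) = (-77 + (-11 + 25))*(-78) = (-77 + 14)*(-78) = -63*(-78) = 4914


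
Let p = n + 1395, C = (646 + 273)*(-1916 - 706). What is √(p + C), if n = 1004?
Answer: I*√2407219 ≈ 1551.5*I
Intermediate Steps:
C = -2409618 (C = 919*(-2622) = -2409618)
p = 2399 (p = 1004 + 1395 = 2399)
√(p + C) = √(2399 - 2409618) = √(-2407219) = I*√2407219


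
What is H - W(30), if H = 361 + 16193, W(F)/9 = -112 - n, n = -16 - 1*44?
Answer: 17022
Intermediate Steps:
n = -60 (n = -16 - 44 = -60)
W(F) = -468 (W(F) = 9*(-112 - 1*(-60)) = 9*(-112 + 60) = 9*(-52) = -468)
H = 16554
H - W(30) = 16554 - 1*(-468) = 16554 + 468 = 17022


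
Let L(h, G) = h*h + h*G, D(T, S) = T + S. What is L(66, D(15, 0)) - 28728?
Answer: -23382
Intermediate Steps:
D(T, S) = S + T
L(h, G) = h² + G*h
L(66, D(15, 0)) - 28728 = 66*((0 + 15) + 66) - 28728 = 66*(15 + 66) - 28728 = 66*81 - 28728 = 5346 - 28728 = -23382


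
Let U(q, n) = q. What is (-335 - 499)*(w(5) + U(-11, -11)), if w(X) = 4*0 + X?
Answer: 5004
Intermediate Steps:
w(X) = X (w(X) = 0 + X = X)
(-335 - 499)*(w(5) + U(-11, -11)) = (-335 - 499)*(5 - 11) = -834*(-6) = 5004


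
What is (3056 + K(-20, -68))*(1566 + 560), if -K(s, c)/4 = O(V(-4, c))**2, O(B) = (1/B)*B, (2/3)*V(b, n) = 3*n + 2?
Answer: 6488552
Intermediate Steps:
V(b, n) = 3 + 9*n/2 (V(b, n) = 3*(3*n + 2)/2 = 3*(2 + 3*n)/2 = 3 + 9*n/2)
O(B) = 1 (O(B) = B/B = 1)
K(s, c) = -4 (K(s, c) = -4*1**2 = -4*1 = -4)
(3056 + K(-20, -68))*(1566 + 560) = (3056 - 4)*(1566 + 560) = 3052*2126 = 6488552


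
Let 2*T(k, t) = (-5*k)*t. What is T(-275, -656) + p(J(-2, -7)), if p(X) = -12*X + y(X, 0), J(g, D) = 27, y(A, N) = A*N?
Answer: -451324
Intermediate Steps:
T(k, t) = -5*k*t/2 (T(k, t) = ((-5*k)*t)/2 = (-5*k*t)/2 = -5*k*t/2)
p(X) = -12*X (p(X) = -12*X + X*0 = -12*X + 0 = -12*X)
T(-275, -656) + p(J(-2, -7)) = -5/2*(-275)*(-656) - 12*27 = -451000 - 324 = -451324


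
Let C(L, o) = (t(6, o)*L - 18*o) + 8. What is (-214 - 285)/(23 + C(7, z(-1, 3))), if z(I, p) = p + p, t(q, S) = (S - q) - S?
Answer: 499/119 ≈ 4.1933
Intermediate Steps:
t(q, S) = -q
z(I, p) = 2*p
C(L, o) = 8 - 18*o - 6*L (C(L, o) = ((-1*6)*L - 18*o) + 8 = (-6*L - 18*o) + 8 = (-18*o - 6*L) + 8 = 8 - 18*o - 6*L)
(-214 - 285)/(23 + C(7, z(-1, 3))) = (-214 - 285)/(23 + (8 - 36*3 - 6*7)) = -499/(23 + (8 - 18*6 - 42)) = -499/(23 + (8 - 108 - 42)) = -499/(23 - 142) = -499/(-119) = -499*(-1/119) = 499/119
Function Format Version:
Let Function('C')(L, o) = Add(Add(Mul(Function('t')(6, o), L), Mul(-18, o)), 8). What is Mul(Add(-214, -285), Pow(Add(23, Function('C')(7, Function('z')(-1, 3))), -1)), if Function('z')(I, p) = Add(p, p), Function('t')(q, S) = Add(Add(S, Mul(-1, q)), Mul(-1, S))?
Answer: Rational(499, 119) ≈ 4.1933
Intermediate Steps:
Function('t')(q, S) = Mul(-1, q)
Function('z')(I, p) = Mul(2, p)
Function('C')(L, o) = Add(8, Mul(-18, o), Mul(-6, L)) (Function('C')(L, o) = Add(Add(Mul(Mul(-1, 6), L), Mul(-18, o)), 8) = Add(Add(Mul(-6, L), Mul(-18, o)), 8) = Add(Add(Mul(-18, o), Mul(-6, L)), 8) = Add(8, Mul(-18, o), Mul(-6, L)))
Mul(Add(-214, -285), Pow(Add(23, Function('C')(7, Function('z')(-1, 3))), -1)) = Mul(Add(-214, -285), Pow(Add(23, Add(8, Mul(-18, Mul(2, 3)), Mul(-6, 7))), -1)) = Mul(-499, Pow(Add(23, Add(8, Mul(-18, 6), -42)), -1)) = Mul(-499, Pow(Add(23, Add(8, -108, -42)), -1)) = Mul(-499, Pow(Add(23, -142), -1)) = Mul(-499, Pow(-119, -1)) = Mul(-499, Rational(-1, 119)) = Rational(499, 119)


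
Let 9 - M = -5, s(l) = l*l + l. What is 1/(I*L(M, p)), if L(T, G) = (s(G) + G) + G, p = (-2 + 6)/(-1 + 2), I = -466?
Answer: -1/13048 ≈ -7.6640e-5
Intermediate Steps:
s(l) = l + l² (s(l) = l² + l = l + l²)
p = 4 (p = 4/1 = 4*1 = 4)
M = 14 (M = 9 - 1*(-5) = 9 + 5 = 14)
L(T, G) = 2*G + G*(1 + G) (L(T, G) = (G*(1 + G) + G) + G = (G + G*(1 + G)) + G = 2*G + G*(1 + G))
1/(I*L(M, p)) = 1/(-1864*(3 + 4)) = 1/(-1864*7) = 1/(-466*28) = 1/(-13048) = -1/13048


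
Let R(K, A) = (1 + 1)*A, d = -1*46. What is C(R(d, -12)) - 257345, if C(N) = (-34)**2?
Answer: -256189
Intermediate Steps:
d = -46
R(K, A) = 2*A
C(N) = 1156
C(R(d, -12)) - 257345 = 1156 - 257345 = -256189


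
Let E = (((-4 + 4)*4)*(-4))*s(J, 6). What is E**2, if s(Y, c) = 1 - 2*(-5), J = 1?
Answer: 0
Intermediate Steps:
s(Y, c) = 11 (s(Y, c) = 1 + 10 = 11)
E = 0 (E = (((-4 + 4)*4)*(-4))*11 = ((0*4)*(-4))*11 = (0*(-4))*11 = 0*11 = 0)
E**2 = 0**2 = 0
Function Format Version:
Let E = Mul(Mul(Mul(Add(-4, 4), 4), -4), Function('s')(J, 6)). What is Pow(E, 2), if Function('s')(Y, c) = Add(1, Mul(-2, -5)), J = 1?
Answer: 0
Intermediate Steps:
Function('s')(Y, c) = 11 (Function('s')(Y, c) = Add(1, 10) = 11)
E = 0 (E = Mul(Mul(Mul(Add(-4, 4), 4), -4), 11) = Mul(Mul(Mul(0, 4), -4), 11) = Mul(Mul(0, -4), 11) = Mul(0, 11) = 0)
Pow(E, 2) = Pow(0, 2) = 0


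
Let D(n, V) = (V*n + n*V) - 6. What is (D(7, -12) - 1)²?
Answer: 30625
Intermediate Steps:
D(n, V) = -6 + 2*V*n (D(n, V) = (V*n + V*n) - 6 = 2*V*n - 6 = -6 + 2*V*n)
(D(7, -12) - 1)² = ((-6 + 2*(-12)*7) - 1)² = ((-6 - 168) - 1)² = (-174 - 1)² = (-175)² = 30625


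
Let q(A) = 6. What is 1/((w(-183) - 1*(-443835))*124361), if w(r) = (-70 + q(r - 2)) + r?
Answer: 1/55165047268 ≈ 1.8127e-11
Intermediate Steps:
w(r) = -64 + r (w(r) = (-70 + 6) + r = -64 + r)
1/((w(-183) - 1*(-443835))*124361) = 1/((-64 - 183) - 1*(-443835)*124361) = (1/124361)/(-247 + 443835) = (1/124361)/443588 = (1/443588)*(1/124361) = 1/55165047268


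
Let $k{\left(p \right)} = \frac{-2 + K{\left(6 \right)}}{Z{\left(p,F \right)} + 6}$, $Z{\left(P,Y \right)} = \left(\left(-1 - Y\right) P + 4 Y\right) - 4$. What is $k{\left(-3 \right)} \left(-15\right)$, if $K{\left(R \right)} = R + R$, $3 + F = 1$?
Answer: $\frac{50}{3} \approx 16.667$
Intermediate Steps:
$F = -2$ ($F = -3 + 1 = -2$)
$K{\left(R \right)} = 2 R$
$Z{\left(P,Y \right)} = -4 + 4 Y + P \left(-1 - Y\right)$ ($Z{\left(P,Y \right)} = \left(P \left(-1 - Y\right) + 4 Y\right) - 4 = \left(4 Y + P \left(-1 - Y\right)\right) - 4 = -4 + 4 Y + P \left(-1 - Y\right)$)
$k{\left(p \right)} = \frac{10}{-6 + p}$ ($k{\left(p \right)} = \frac{-2 + 2 \cdot 6}{\left(-4 - p + 4 \left(-2\right) - p \left(-2\right)\right) + 6} = \frac{-2 + 12}{\left(-4 - p - 8 + 2 p\right) + 6} = \frac{10}{\left(-12 + p\right) + 6} = \frac{10}{-6 + p}$)
$k{\left(-3 \right)} \left(-15\right) = \frac{10}{-6 - 3} \left(-15\right) = \frac{10}{-9} \left(-15\right) = 10 \left(- \frac{1}{9}\right) \left(-15\right) = \left(- \frac{10}{9}\right) \left(-15\right) = \frac{50}{3}$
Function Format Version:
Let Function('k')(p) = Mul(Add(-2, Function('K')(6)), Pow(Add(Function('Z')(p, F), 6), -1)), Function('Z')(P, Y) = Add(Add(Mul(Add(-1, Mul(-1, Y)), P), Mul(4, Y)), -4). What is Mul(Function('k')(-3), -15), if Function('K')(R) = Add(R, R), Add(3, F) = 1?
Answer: Rational(50, 3) ≈ 16.667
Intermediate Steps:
F = -2 (F = Add(-3, 1) = -2)
Function('K')(R) = Mul(2, R)
Function('Z')(P, Y) = Add(-4, Mul(4, Y), Mul(P, Add(-1, Mul(-1, Y)))) (Function('Z')(P, Y) = Add(Add(Mul(P, Add(-1, Mul(-1, Y))), Mul(4, Y)), -4) = Add(Add(Mul(4, Y), Mul(P, Add(-1, Mul(-1, Y)))), -4) = Add(-4, Mul(4, Y), Mul(P, Add(-1, Mul(-1, Y)))))
Function('k')(p) = Mul(10, Pow(Add(-6, p), -1)) (Function('k')(p) = Mul(Add(-2, Mul(2, 6)), Pow(Add(Add(-4, Mul(-1, p), Mul(4, -2), Mul(-1, p, -2)), 6), -1)) = Mul(Add(-2, 12), Pow(Add(Add(-4, Mul(-1, p), -8, Mul(2, p)), 6), -1)) = Mul(10, Pow(Add(Add(-12, p), 6), -1)) = Mul(10, Pow(Add(-6, p), -1)))
Mul(Function('k')(-3), -15) = Mul(Mul(10, Pow(Add(-6, -3), -1)), -15) = Mul(Mul(10, Pow(-9, -1)), -15) = Mul(Mul(10, Rational(-1, 9)), -15) = Mul(Rational(-10, 9), -15) = Rational(50, 3)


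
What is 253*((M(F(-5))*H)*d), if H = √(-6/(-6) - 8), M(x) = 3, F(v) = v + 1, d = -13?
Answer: -9867*I*√7 ≈ -26106.0*I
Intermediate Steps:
F(v) = 1 + v
H = I*√7 (H = √(-6*(-⅙) - 8) = √(1 - 8) = √(-7) = I*√7 ≈ 2.6458*I)
253*((M(F(-5))*H)*d) = 253*((3*(I*√7))*(-13)) = 253*((3*I*√7)*(-13)) = 253*(-39*I*√7) = -9867*I*√7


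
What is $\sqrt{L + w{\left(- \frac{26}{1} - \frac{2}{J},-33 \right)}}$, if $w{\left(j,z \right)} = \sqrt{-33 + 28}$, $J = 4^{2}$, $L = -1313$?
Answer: $\sqrt{-1313 + i \sqrt{5}} \approx 0.0309 + 36.235 i$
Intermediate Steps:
$J = 16$
$w{\left(j,z \right)} = i \sqrt{5}$ ($w{\left(j,z \right)} = \sqrt{-5} = i \sqrt{5}$)
$\sqrt{L + w{\left(- \frac{26}{1} - \frac{2}{J},-33 \right)}} = \sqrt{-1313 + i \sqrt{5}}$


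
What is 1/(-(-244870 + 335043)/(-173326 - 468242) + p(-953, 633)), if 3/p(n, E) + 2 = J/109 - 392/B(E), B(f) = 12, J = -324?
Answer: 1974104736/120117769 ≈ 16.435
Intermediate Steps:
p(n, E) = -981/12308 (p(n, E) = 3/(-2 + (-324/109 - 392/12)) = 3/(-2 + (-324*1/109 - 392*1/12)) = 3/(-2 + (-324/109 - 98/3)) = 3/(-2 - 11654/327) = 3/(-12308/327) = 3*(-327/12308) = -981/12308)
1/(-(-244870 + 335043)/(-173326 - 468242) + p(-953, 633)) = 1/(-(-244870 + 335043)/(-173326 - 468242) - 981/12308) = 1/(-90173/(-641568) - 981/12308) = 1/(-90173*(-1)/641568 - 981/12308) = 1/(-1*(-90173/641568) - 981/12308) = 1/(90173/641568 - 981/12308) = 1/(120117769/1974104736) = 1974104736/120117769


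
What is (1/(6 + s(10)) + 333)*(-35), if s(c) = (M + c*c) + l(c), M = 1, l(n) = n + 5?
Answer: -1421945/122 ≈ -11655.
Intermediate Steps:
l(n) = 5 + n
s(c) = 6 + c + c**2 (s(c) = (1 + c*c) + (5 + c) = (1 + c**2) + (5 + c) = 6 + c + c**2)
(1/(6 + s(10)) + 333)*(-35) = (1/(6 + (6 + 10 + 10**2)) + 333)*(-35) = (1/(6 + (6 + 10 + 100)) + 333)*(-35) = (1/(6 + 116) + 333)*(-35) = (1/122 + 333)*(-35) = (40627/122)*(-35) = -1421945/122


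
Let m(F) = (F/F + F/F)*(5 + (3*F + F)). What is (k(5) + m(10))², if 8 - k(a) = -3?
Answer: 10201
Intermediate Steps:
k(a) = 11 (k(a) = 8 - 1*(-3) = 8 + 3 = 11)
m(F) = 10 + 8*F (m(F) = (1 + 1)*(5 + 4*F) = 2*(5 + 4*F) = 10 + 8*F)
(k(5) + m(10))² = (11 + (10 + 8*10))² = (11 + (10 + 80))² = (11 + 90)² = 101² = 10201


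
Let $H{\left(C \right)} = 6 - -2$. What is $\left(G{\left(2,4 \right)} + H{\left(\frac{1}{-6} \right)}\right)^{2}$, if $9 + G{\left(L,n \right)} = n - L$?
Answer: $1$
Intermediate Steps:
$G{\left(L,n \right)} = -9 + n - L$ ($G{\left(L,n \right)} = -9 - \left(L - n\right) = -9 + n - L$)
$H{\left(C \right)} = 8$ ($H{\left(C \right)} = 6 + 2 = 8$)
$\left(G{\left(2,4 \right)} + H{\left(\frac{1}{-6} \right)}\right)^{2} = \left(\left(-9 + 4 - 2\right) + 8\right)^{2} = \left(-7 + 8\right)^{2} = 1^{2} = 1$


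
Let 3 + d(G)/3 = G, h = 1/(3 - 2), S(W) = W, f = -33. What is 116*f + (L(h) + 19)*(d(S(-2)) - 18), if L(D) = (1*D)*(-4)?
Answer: -4323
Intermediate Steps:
h = 1 (h = 1/1 = 1)
L(D) = -4*D (L(D) = D*(-4) = -4*D)
d(G) = -9 + 3*G
116*f + (L(h) + 19)*(d(S(-2)) - 18) = 116*(-33) + (-4*1 + 19)*((-9 + 3*(-2)) - 18) = -3828 + (-4 + 19)*((-9 - 6) - 18) = -3828 + 15*(-15 - 18) = -3828 + 15*(-33) = -3828 - 495 = -4323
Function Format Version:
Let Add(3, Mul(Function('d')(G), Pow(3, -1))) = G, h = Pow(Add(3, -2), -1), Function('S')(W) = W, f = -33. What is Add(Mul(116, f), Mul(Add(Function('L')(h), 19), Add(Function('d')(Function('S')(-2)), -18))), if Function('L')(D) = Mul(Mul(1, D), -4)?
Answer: -4323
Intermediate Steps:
h = 1 (h = Pow(1, -1) = 1)
Function('L')(D) = Mul(-4, D) (Function('L')(D) = Mul(D, -4) = Mul(-4, D))
Function('d')(G) = Add(-9, Mul(3, G))
Add(Mul(116, f), Mul(Add(Function('L')(h), 19), Add(Function('d')(Function('S')(-2)), -18))) = Add(Mul(116, -33), Mul(Add(Mul(-4, 1), 19), Add(Add(-9, Mul(3, -2)), -18))) = Add(-3828, Mul(Add(-4, 19), Add(Add(-9, -6), -18))) = Add(-3828, Mul(15, Add(-15, -18))) = Add(-3828, Mul(15, -33)) = Add(-3828, -495) = -4323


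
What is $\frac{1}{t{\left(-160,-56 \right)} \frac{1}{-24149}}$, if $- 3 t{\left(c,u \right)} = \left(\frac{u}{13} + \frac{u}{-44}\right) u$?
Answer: $\frac{334191}{784} \approx 426.26$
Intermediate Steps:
$t{\left(c,u \right)} = - \frac{31 u^{2}}{1716}$ ($t{\left(c,u \right)} = - \frac{\left(\frac{u}{13} + \frac{u}{-44}\right) u}{3} = - \frac{\left(u \frac{1}{13} + u \left(- \frac{1}{44}\right)\right) u}{3} = - \frac{\left(\frac{u}{13} - \frac{u}{44}\right) u}{3} = - \frac{\frac{31 u}{572} u}{3} = - \frac{\frac{31}{572} u^{2}}{3} = - \frac{31 u^{2}}{1716}$)
$\frac{1}{t{\left(-160,-56 \right)} \frac{1}{-24149}} = \frac{1}{- \frac{31 \left(-56\right)^{2}}{1716} \frac{1}{-24149}} = \frac{1}{\left(- \frac{31}{1716}\right) 3136 \left(- \frac{1}{24149}\right)} = \frac{1}{\left(- \frac{24304}{429}\right) \left(- \frac{1}{24149}\right)} = \frac{1}{\frac{784}{334191}} = \frac{334191}{784}$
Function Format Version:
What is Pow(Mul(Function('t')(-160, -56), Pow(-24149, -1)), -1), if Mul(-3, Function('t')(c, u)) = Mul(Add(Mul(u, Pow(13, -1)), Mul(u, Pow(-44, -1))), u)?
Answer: Rational(334191, 784) ≈ 426.26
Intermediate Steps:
Function('t')(c, u) = Mul(Rational(-31, 1716), Pow(u, 2)) (Function('t')(c, u) = Mul(Rational(-1, 3), Mul(Add(Mul(u, Pow(13, -1)), Mul(u, Pow(-44, -1))), u)) = Mul(Rational(-1, 3), Mul(Add(Mul(u, Rational(1, 13)), Mul(u, Rational(-1, 44))), u)) = Mul(Rational(-1, 3), Mul(Add(Mul(Rational(1, 13), u), Mul(Rational(-1, 44), u)), u)) = Mul(Rational(-1, 3), Mul(Mul(Rational(31, 572), u), u)) = Mul(Rational(-1, 3), Mul(Rational(31, 572), Pow(u, 2))) = Mul(Rational(-31, 1716), Pow(u, 2)))
Pow(Mul(Function('t')(-160, -56), Pow(-24149, -1)), -1) = Pow(Mul(Mul(Rational(-31, 1716), Pow(-56, 2)), Pow(-24149, -1)), -1) = Pow(Mul(Mul(Rational(-31, 1716), 3136), Rational(-1, 24149)), -1) = Pow(Mul(Rational(-24304, 429), Rational(-1, 24149)), -1) = Pow(Rational(784, 334191), -1) = Rational(334191, 784)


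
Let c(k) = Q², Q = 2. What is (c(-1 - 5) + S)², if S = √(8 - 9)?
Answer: (4 + I)² ≈ 15.0 + 8.0*I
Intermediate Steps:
S = I (S = √(-1) = I ≈ 1.0*I)
c(k) = 4 (c(k) = 2² = 4)
(c(-1 - 5) + S)² = (4 + I)²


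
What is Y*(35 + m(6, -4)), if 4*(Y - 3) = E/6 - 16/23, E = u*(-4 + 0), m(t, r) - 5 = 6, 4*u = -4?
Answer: 413/3 ≈ 137.67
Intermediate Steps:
u = -1 (u = (¼)*(-4) = -1)
m(t, r) = 11 (m(t, r) = 5 + 6 = 11)
E = 4 (E = -(-4 + 0) = -1*(-4) = 4)
Y = 413/138 (Y = 3 + (4/6 - 16/23)/4 = 3 + (4*(⅙) - 16*1/23)/4 = 3 + (⅔ - 16/23)/4 = 3 + (¼)*(-2/69) = 3 - 1/138 = 413/138 ≈ 2.9928)
Y*(35 + m(6, -4)) = 413*(35 + 11)/138 = (413/138)*46 = 413/3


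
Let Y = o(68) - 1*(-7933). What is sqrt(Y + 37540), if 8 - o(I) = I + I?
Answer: sqrt(45345) ≈ 212.94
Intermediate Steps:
o(I) = 8 - 2*I (o(I) = 8 - (I + I) = 8 - 2*I)
Y = 7805 (Y = (8 - 2*68) - 1*(-7933) = (8 - 136) + 7933 = -128 + 7933 = 7805)
sqrt(Y + 37540) = sqrt(7805 + 37540) = sqrt(45345)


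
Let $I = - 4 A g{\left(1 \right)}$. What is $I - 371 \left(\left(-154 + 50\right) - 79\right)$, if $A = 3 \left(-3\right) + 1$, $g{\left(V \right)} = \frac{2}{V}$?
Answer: $67957$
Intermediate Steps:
$A = -8$ ($A = -9 + 1 = -8$)
$I = 64$ ($I = \left(-4\right) \left(-8\right) \frac{2}{1} = 32 \cdot 2 \cdot 1 = 32 \cdot 2 = 64$)
$I - 371 \left(\left(-154 + 50\right) - 79\right) = 64 - 371 \left(\left(-154 + 50\right) - 79\right) = 64 - 371 \left(-104 - 79\right) = 64 - -67893 = 64 + 67893 = 67957$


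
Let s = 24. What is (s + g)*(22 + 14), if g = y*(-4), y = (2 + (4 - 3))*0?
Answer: 864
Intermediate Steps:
y = 0 (y = (2 + 1)*0 = 3*0 = 0)
g = 0 (g = 0*(-4) = 0)
(s + g)*(22 + 14) = (24 + 0)*(22 + 14) = 24*36 = 864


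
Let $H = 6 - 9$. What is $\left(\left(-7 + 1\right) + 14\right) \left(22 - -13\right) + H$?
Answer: $277$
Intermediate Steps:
$H = -3$ ($H = 6 - 9 = -3$)
$\left(\left(-7 + 1\right) + 14\right) \left(22 - -13\right) + H = \left(\left(-7 + 1\right) + 14\right) \left(22 - -13\right) - 3 = \left(-6 + 14\right) \left(22 + 13\right) - 3 = 8 \cdot 35 - 3 = 280 - 3 = 277$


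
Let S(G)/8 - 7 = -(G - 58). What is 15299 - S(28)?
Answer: 15003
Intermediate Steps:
S(G) = 520 - 8*G (S(G) = 56 + 8*(-(G - 58)) = 56 + 8*(-(-58 + G)) = 56 + 8*(58 - G) = 56 + (464 - 8*G) = 520 - 8*G)
15299 - S(28) = 15299 - (520 - 8*28) = 15299 - (520 - 224) = 15299 - 1*296 = 15299 - 296 = 15003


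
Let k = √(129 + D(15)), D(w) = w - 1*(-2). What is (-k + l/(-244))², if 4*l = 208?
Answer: 543435/3721 + 26*√146/61 ≈ 151.20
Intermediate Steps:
l = 52 (l = (¼)*208 = 52)
D(w) = 2 + w (D(w) = w + 2 = 2 + w)
k = √146 (k = √(129 + (2 + 15)) = √(129 + 17) = √146 ≈ 12.083)
(-k + l/(-244))² = (-√146 + 52/(-244))² = (-√146 + 52*(-1/244))² = (-√146 - 13/61)² = (-13/61 - √146)²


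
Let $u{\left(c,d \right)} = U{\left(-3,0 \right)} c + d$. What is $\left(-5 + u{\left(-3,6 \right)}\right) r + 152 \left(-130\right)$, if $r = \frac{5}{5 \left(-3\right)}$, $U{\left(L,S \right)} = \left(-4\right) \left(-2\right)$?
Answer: $- \frac{59257}{3} \approx -19752.0$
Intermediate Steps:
$U{\left(L,S \right)} = 8$
$u{\left(c,d \right)} = d + 8 c$ ($u{\left(c,d \right)} = 8 c + d = d + 8 c$)
$r = - \frac{1}{3}$ ($r = \frac{5}{-15} = 5 \left(- \frac{1}{15}\right) = - \frac{1}{3} \approx -0.33333$)
$\left(-5 + u{\left(-3,6 \right)}\right) r + 152 \left(-130\right) = \left(-5 + \left(6 + 8 \left(-3\right)\right)\right) \left(- \frac{1}{3}\right) + 152 \left(-130\right) = \left(-5 + \left(6 - 24\right)\right) \left(- \frac{1}{3}\right) - 19760 = \left(-5 - 18\right) \left(- \frac{1}{3}\right) - 19760 = \left(-23\right) \left(- \frac{1}{3}\right) - 19760 = \frac{23}{3} - 19760 = - \frac{59257}{3}$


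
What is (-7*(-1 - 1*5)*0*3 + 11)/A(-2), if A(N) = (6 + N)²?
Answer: 11/16 ≈ 0.68750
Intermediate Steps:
(-7*(-1 - 1*5)*0*3 + 11)/A(-2) = (-7*(-1 - 1*5)*0*3 + 11)/((6 - 2)²) = (-7*(-1 - 5)*0*3 + 11)/(4²) = (-7*(-6*0)*3 + 11)/16 = (-0*3 + 11)*(1/16) = (-7*0 + 11)*(1/16) = (0 + 11)*(1/16) = 11*(1/16) = 11/16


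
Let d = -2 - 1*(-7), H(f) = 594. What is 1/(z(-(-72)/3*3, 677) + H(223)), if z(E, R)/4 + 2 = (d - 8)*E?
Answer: -1/278 ≈ -0.0035971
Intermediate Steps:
d = 5 (d = -2 + 7 = 5)
z(E, R) = -8 - 12*E (z(E, R) = -8 + 4*((5 - 8)*E) = -8 + 4*(-3*E) = -8 - 12*E)
1/(z(-(-72)/3*3, 677) + H(223)) = 1/((-8 - 12*(-(-72)/3)*3) + 594) = 1/((-8 - 12*(-8*(-3))*3) + 594) = 1/((-8 - 288*3) + 594) = 1/((-8 - 12*72) + 594) = 1/((-8 - 864) + 594) = 1/(-872 + 594) = 1/(-278) = -1/278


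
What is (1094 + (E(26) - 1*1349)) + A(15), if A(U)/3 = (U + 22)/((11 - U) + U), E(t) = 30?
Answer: -2364/11 ≈ -214.91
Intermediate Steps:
A(U) = 6 + 3*U/11 (A(U) = 3*((U + 22)/((11 - U) + U)) = 3*((22 + U)/11) = 3*((22 + U)*(1/11)) = 3*(2 + U/11) = 6 + 3*U/11)
(1094 + (E(26) - 1*1349)) + A(15) = (1094 + (30 - 1*1349)) + (6 + (3/11)*15) = (1094 + (30 - 1349)) + (6 + 45/11) = (1094 - 1319) + 111/11 = -225 + 111/11 = -2364/11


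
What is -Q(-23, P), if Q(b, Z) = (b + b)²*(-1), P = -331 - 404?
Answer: 2116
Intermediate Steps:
P = -735
Q(b, Z) = -4*b² (Q(b, Z) = (2*b)²*(-1) = (4*b²)*(-1) = -4*b²)
-Q(-23, P) = -(-4)*(-23)² = -(-4)*529 = -1*(-2116) = 2116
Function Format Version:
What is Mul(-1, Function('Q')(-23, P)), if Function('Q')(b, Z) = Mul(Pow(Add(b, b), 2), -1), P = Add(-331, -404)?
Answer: 2116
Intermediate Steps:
P = -735
Function('Q')(b, Z) = Mul(-4, Pow(b, 2)) (Function('Q')(b, Z) = Mul(Pow(Mul(2, b), 2), -1) = Mul(Mul(4, Pow(b, 2)), -1) = Mul(-4, Pow(b, 2)))
Mul(-1, Function('Q')(-23, P)) = Mul(-1, Mul(-4, Pow(-23, 2))) = Mul(-1, Mul(-4, 529)) = Mul(-1, -2116) = 2116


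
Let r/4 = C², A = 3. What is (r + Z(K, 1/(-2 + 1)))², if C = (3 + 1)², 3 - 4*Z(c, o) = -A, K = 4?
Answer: 4206601/4 ≈ 1.0517e+6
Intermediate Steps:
Z(c, o) = 3/2 (Z(c, o) = ¾ - (-1)*3/4 = ¾ - ¼*(-3) = ¾ + ¾ = 3/2)
C = 16 (C = 4² = 16)
r = 1024 (r = 4*16² = 4*256 = 1024)
(r + Z(K, 1/(-2 + 1)))² = (1024 + 3/2)² = (2051/2)² = 4206601/4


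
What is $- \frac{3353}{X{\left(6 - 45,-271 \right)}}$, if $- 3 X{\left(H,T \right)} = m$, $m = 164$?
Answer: $\frac{10059}{164} \approx 61.335$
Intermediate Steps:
$X{\left(H,T \right)} = - \frac{164}{3}$ ($X{\left(H,T \right)} = \left(- \frac{1}{3}\right) 164 = - \frac{164}{3}$)
$- \frac{3353}{X{\left(6 - 45,-271 \right)}} = - \frac{3353}{- \frac{164}{3}} = \left(-3353\right) \left(- \frac{3}{164}\right) = \frac{10059}{164}$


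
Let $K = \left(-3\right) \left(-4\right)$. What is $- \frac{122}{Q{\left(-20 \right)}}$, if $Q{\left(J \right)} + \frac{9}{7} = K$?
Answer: $- \frac{854}{75} \approx -11.387$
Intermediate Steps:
$K = 12$
$Q{\left(J \right)} = \frac{75}{7}$ ($Q{\left(J \right)} = - \frac{9}{7} + 12 = \frac{75}{7}$)
$- \frac{122}{Q{\left(-20 \right)}} = - \frac{122}{\frac{75}{7}} = \left(-122\right) \frac{7}{75} = - \frac{854}{75}$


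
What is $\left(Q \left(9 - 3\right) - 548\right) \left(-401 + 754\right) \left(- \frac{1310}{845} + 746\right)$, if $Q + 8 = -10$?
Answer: $- \frac{29134033216}{169} \approx -1.7239 \cdot 10^{8}$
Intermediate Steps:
$Q = -18$ ($Q = -8 - 10 = -18$)
$\left(Q \left(9 - 3\right) - 548\right) \left(-401 + 754\right) \left(- \frac{1310}{845} + 746\right) = \left(- 18 \left(9 - 3\right) - 548\right) \left(-401 + 754\right) \left(- \frac{1310}{845} + 746\right) = \left(\left(-18\right) 6 - 548\right) 353 \left(\left(-1310\right) \frac{1}{845} + 746\right) = \left(-108 - 548\right) 353 \left(- \frac{262}{169} + 746\right) = \left(-656\right) 353 \cdot \frac{125812}{169} = \left(-231568\right) \frac{125812}{169} = - \frac{29134033216}{169}$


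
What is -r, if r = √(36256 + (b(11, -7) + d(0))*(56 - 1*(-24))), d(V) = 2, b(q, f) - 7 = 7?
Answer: -4*√2346 ≈ -193.74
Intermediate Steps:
b(q, f) = 14 (b(q, f) = 7 + 7 = 14)
r = 4*√2346 (r = √(36256 + (14 + 2)*(56 - 1*(-24))) = √(36256 + 16*(56 + 24)) = √(36256 + 16*80) = √(36256 + 1280) = √37536 = 4*√2346 ≈ 193.74)
-r = -4*√2346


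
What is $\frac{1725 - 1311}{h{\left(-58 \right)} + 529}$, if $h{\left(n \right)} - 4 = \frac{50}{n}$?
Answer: $\frac{2001}{2572} \approx 0.77799$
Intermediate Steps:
$h{\left(n \right)} = 4 + \frac{50}{n}$
$\frac{1725 - 1311}{h{\left(-58 \right)} + 529} = \frac{1725 - 1311}{\left(4 + \frac{50}{-58}\right) + 529} = \frac{414}{\left(4 + 50 \left(- \frac{1}{58}\right)\right) + 529} = \frac{414}{\left(4 - \frac{25}{29}\right) + 529} = \frac{414}{\frac{91}{29} + 529} = \frac{414}{\frac{15432}{29}} = 414 \cdot \frac{29}{15432} = \frac{2001}{2572}$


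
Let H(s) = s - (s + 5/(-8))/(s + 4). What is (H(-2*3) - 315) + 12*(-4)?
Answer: -5957/16 ≈ -372.31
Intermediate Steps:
H(s) = s - (-5/8 + s)/(4 + s) (H(s) = s - (s + 5*(-⅛))/(4 + s) = s - (s - 5/8)/(4 + s) = s - (-5/8 + s)/(4 + s))
(H(-2*3) - 315) + 12*(-4) = ((5/8 + (-2*3)² + 3*(-2*3))/(4 - 2*3) - 315) + 12*(-4) = ((5/8 + (-6)² + 3*(-6))/(4 - 6) - 315) - 48 = ((5/8 + 36 - 18)/(-2) - 315) - 48 = (-½*149/8 - 315) - 48 = (-149/16 - 315) - 48 = -5189/16 - 48 = -5957/16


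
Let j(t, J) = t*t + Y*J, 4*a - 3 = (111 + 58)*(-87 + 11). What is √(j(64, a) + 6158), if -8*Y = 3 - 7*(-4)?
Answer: √1452398/8 ≈ 150.64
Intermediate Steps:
Y = -31/8 (Y = -(3 - 7*(-4))/8 = -(3 + 28)/8 = -⅛*31 = -31/8 ≈ -3.8750)
a = -12841/4 (a = ¾ + ((111 + 58)*(-87 + 11))/4 = ¾ + (169*(-76))/4 = ¾ + (¼)*(-12844) = ¾ - 3211 = -12841/4 ≈ -3210.3)
j(t, J) = t² - 31*J/8 (j(t, J) = t*t - 31*J/8 = t² - 31*J/8)
√(j(64, a) + 6158) = √((64² - 31/8*(-12841/4)) + 6158) = √((4096 + 398071/32) + 6158) = √(529143/32 + 6158) = √(726199/32) = √1452398/8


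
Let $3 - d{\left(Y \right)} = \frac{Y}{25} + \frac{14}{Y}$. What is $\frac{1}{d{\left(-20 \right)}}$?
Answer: $\frac{2}{9} \approx 0.22222$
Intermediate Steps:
$d{\left(Y \right)} = 3 - \frac{14}{Y} - \frac{Y}{25}$ ($d{\left(Y \right)} = 3 - \left(\frac{Y}{25} + \frac{14}{Y}\right) = 3 - \left(\frac{14}{Y} + \frac{Y}{25}\right) = 3 - \frac{14}{Y} - \frac{Y}{25}$)
$\frac{1}{d{\left(-20 \right)}} = \frac{1}{3 - \frac{14}{-20} - - \frac{4}{5}} = \frac{1}{3 - - \frac{7}{10} + \frac{4}{5}} = \frac{1}{3 + \frac{7}{10} + \frac{4}{5}} = \frac{1}{\frac{9}{2}} = \frac{2}{9}$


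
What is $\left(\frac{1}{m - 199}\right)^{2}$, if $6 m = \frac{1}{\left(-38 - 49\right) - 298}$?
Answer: $\frac{5336100}{211315815481} \approx 2.5252 \cdot 10^{-5}$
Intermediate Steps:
$m = - \frac{1}{2310}$ ($m = \frac{1}{6 \left(\left(-38 - 49\right) - 298\right)} = \frac{1}{6 \left(-87 - 298\right)} = \frac{1}{6 \left(-385\right)} = \frac{1}{6} \left(- \frac{1}{385}\right) = - \frac{1}{2310} \approx -0.0004329$)
$\left(\frac{1}{m - 199}\right)^{2} = \left(\frac{1}{- \frac{1}{2310} - 199}\right)^{2} = \left(\frac{1}{- \frac{459691}{2310}}\right)^{2} = \left(- \frac{2310}{459691}\right)^{2} = \frac{5336100}{211315815481}$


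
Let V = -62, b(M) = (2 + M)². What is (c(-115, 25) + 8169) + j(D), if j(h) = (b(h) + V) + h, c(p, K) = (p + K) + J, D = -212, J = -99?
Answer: 51806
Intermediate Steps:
c(p, K) = -99 + K + p (c(p, K) = (p + K) - 99 = (K + p) - 99 = -99 + K + p)
j(h) = -62 + h + (2 + h)² (j(h) = ((2 + h)² - 62) + h = (-62 + (2 + h)²) + h = -62 + h + (2 + h)²)
(c(-115, 25) + 8169) + j(D) = ((-99 + 25 - 115) + 8169) + (-62 - 212 + (2 - 212)²) = (-189 + 8169) + (-62 - 212 + (-210)²) = 7980 + (-62 - 212 + 44100) = 7980 + 43826 = 51806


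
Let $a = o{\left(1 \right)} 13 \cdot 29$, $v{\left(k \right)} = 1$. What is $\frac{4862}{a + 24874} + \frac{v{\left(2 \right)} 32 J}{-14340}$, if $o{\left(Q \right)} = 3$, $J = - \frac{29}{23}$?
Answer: $\frac{81385874}{428848455} \approx 0.18978$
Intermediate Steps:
$J = - \frac{29}{23}$ ($J = \left(-29\right) \frac{1}{23} = - \frac{29}{23} \approx -1.2609$)
$a = 1131$ ($a = 3 \cdot 13 \cdot 29 = 39 \cdot 29 = 1131$)
$\frac{4862}{a + 24874} + \frac{v{\left(2 \right)} 32 J}{-14340} = \frac{4862}{1131 + 24874} + \frac{1 \cdot 32 \left(- \frac{29}{23}\right)}{-14340} = \frac{4862}{26005} + 32 \left(- \frac{29}{23}\right) \left(- \frac{1}{14340}\right) = 4862 \cdot \frac{1}{26005} - - \frac{232}{82455} = \frac{4862}{26005} + \frac{232}{82455} = \frac{81385874}{428848455}$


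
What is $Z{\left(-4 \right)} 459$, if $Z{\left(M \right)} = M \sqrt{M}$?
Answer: $- 3672 i \approx - 3672.0 i$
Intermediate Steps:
$Z{\left(M \right)} = M^{\frac{3}{2}}$
$Z{\left(-4 \right)} 459 = \left(-4\right)^{\frac{3}{2}} \cdot 459 = - 8 i 459 = - 3672 i$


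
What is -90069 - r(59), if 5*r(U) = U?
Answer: -450404/5 ≈ -90081.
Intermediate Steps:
r(U) = U/5
-90069 - r(59) = -90069 - 59/5 = -450404/5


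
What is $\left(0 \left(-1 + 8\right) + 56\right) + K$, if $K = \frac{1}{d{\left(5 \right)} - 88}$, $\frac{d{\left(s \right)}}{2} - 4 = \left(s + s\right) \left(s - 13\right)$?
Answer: $\frac{13439}{240} \approx 55.996$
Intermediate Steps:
$d{\left(s \right)} = 8 + 4 s \left(-13 + s\right)$ ($d{\left(s \right)} = 8 + 2 \left(s + s\right) \left(s - 13\right) = 8 + 2 \cdot 2 s \left(-13 + s\right) = 8 + 4 s \left(-13 + s\right)$)
$K = - \frac{1}{240}$ ($K = \frac{1}{\left(8 - 260 + 4 \cdot 5^{2}\right) - 88} = \frac{1}{\left(8 - 260 + 4 \cdot 25\right) - 88} = \frac{1}{\left(8 - 260 + 100\right) - 88} = \frac{1}{-152 - 88} = \frac{1}{-240} = - \frac{1}{240} \approx -0.0041667$)
$\left(0 \left(-1 + 8\right) + 56\right) + K = \left(0 \left(-1 + 8\right) + 56\right) - \frac{1}{240} = \left(0 \cdot 7 + 56\right) - \frac{1}{240} = \left(0 + 56\right) - \frac{1}{240} = 56 - \frac{1}{240} = \frac{13439}{240}$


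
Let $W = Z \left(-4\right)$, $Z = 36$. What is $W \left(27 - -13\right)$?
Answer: $-5760$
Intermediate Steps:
$W = -144$ ($W = 36 \left(-4\right) = -144$)
$W \left(27 - -13\right) = - 144 \left(27 - -13\right) = - 144 \left(27 + 13\right) = \left(-144\right) 40 = -5760$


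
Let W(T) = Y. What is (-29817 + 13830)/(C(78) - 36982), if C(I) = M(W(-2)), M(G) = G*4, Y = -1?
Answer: 15987/36986 ≈ 0.43224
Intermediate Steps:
W(T) = -1
M(G) = 4*G
C(I) = -4 (C(I) = 4*(-1) = -4)
(-29817 + 13830)/(C(78) - 36982) = (-29817 + 13830)/(-4 - 36982) = -15987/(-36986) = -15987*(-1/36986) = 15987/36986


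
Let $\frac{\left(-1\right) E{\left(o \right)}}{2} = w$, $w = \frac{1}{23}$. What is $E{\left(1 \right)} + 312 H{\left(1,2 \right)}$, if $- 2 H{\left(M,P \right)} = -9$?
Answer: $\frac{32290}{23} \approx 1403.9$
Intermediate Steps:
$w = \frac{1}{23} \approx 0.043478$
$E{\left(o \right)} = - \frac{2}{23}$ ($E{\left(o \right)} = \left(-2\right) \frac{1}{23} = - \frac{2}{23}$)
$H{\left(M,P \right)} = \frac{9}{2}$ ($H{\left(M,P \right)} = \left(- \frac{1}{2}\right) \left(-9\right) = \frac{9}{2}$)
$E{\left(1 \right)} + 312 H{\left(1,2 \right)} = - \frac{2}{23} + 312 \cdot \frac{9}{2} = - \frac{2}{23} + 1404 = \frac{32290}{23}$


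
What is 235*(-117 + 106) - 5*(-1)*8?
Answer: -2545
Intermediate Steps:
235*(-117 + 106) - 5*(-1)*8 = 235*(-11) + 5*8 = -2585 + 40 = -2545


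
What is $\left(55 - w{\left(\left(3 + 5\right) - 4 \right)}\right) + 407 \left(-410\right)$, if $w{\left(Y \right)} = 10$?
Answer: $-166825$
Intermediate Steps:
$\left(55 - w{\left(\left(3 + 5\right) - 4 \right)}\right) + 407 \left(-410\right) = \left(55 - 10\right) + 407 \left(-410\right) = \left(55 - 10\right) - 166870 = 45 - 166870 = -166825$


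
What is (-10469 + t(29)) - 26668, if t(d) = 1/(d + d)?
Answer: -2153945/58 ≈ -37137.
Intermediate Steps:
t(d) = 1/(2*d)
(-10469 + t(29)) - 26668 = (-10469 + (½)/29) - 26668 = (-10469 + (½)*(1/29)) - 26668 = (-10469 + 1/58) - 26668 = -607201/58 - 26668 = -2153945/58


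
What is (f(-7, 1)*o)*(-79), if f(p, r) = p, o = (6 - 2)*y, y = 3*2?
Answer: 13272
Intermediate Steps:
y = 6
o = 24 (o = (6 - 2)*6 = 4*6 = 24)
(f(-7, 1)*o)*(-79) = -7*24*(-79) = -168*(-79) = 13272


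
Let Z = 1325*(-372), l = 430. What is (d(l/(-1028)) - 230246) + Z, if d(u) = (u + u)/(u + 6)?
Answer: -2074706304/2869 ≈ -7.2315e+5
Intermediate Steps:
Z = -492900
d(u) = 2*u/(6 + u) (d(u) = (2*u)/(6 + u) = 2*u/(6 + u))
(d(l/(-1028)) - 230246) + Z = (2*(430/(-1028))/(6 + 430/(-1028)) - 230246) - 492900 = (2*(430*(-1/1028))/(6 + 430*(-1/1028)) - 230246) - 492900 = (2*(-215/514)/(6 - 215/514) - 230246) - 492900 = (2*(-215/514)/(2869/514) - 230246) - 492900 = (2*(-215/514)*(514/2869) - 230246) - 492900 = (-430/2869 - 230246) - 492900 = -660576204/2869 - 492900 = -2074706304/2869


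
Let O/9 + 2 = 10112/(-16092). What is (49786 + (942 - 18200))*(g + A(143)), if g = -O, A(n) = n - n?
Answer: 343951072/447 ≈ 7.6947e+5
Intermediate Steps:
A(n) = 0
O = -10574/447 (O = -18 + 9*(10112/(-16092)) = -18 + 9*(10112*(-1/16092)) = -18 + 9*(-2528/4023) = -18 - 2528/447 = -10574/447 ≈ -23.655)
g = 10574/447 (g = -1*(-10574/447) = 10574/447 ≈ 23.655)
(49786 + (942 - 18200))*(g + A(143)) = (49786 + (942 - 18200))*(10574/447 + 0) = (49786 - 17258)*(10574/447) = 32528*(10574/447) = 343951072/447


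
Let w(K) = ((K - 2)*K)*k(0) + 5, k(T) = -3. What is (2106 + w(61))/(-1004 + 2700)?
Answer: -4343/848 ≈ -5.1215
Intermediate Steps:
w(K) = 5 - 3*K*(-2 + K) (w(K) = ((K - 2)*K)*(-3) + 5 = ((-2 + K)*K)*(-3) + 5 = (K*(-2 + K))*(-3) + 5 = -3*K*(-2 + K) + 5 = 5 - 3*K*(-2 + K))
(2106 + w(61))/(-1004 + 2700) = (2106 + (5 - 3*61**2 + 6*61))/(-1004 + 2700) = (2106 + (5 - 3*3721 + 366))/1696 = (2106 + (5 - 11163 + 366))*(1/1696) = (2106 - 10792)*(1/1696) = -8686*1/1696 = -4343/848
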